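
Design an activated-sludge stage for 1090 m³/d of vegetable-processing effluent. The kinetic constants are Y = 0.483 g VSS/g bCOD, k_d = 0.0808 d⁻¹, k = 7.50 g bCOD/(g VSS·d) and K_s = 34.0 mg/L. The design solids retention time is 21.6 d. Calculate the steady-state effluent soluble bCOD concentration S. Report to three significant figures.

S ≈ 1.24 mg/L

For a completely mixed reactor with recycle the Lawrence–McCarty relation gives S = K_s·(1 + k_d·θ_c) / [θ_c·(Y·k − k_d) − 1] = 34.0 × (1 + 0.0808 × 21.6) / [21.6 × (0.483 × 7.50 − 0.0808) − 1] = 93.34 / 75.50 = 1.236 mg/L.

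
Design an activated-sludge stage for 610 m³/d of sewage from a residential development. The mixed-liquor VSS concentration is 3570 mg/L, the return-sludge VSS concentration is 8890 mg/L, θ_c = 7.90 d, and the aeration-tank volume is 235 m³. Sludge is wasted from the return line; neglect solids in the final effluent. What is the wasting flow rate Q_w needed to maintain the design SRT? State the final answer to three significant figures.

Q_w ≈ 11.9 m³/d

θ_c = V·X/(Q_w·X_r) when wasting from the recycle, so Q_w = V·X/(θ_c·X_r) = 235.0 × 3570 / (7.90 × 8890) = 11.95 m³/d.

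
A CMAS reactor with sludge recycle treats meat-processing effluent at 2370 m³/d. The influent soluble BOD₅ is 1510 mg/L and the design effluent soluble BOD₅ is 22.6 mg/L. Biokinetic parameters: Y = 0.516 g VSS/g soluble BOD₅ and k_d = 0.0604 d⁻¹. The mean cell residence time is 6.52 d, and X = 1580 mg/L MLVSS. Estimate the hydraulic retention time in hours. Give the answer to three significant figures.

τ ≈ 54.5 h

From the SRT design equation V = Y Q (S₀−S) θ_c / [X (1 + k_d θ_c)] = 0.516 × 2370 × (1510 − 22.6) × 6.52 / [1580 × (1 + 0.0604 × 6.52)] = 1.19×10^7 / 2202 = 5385 m³.
Hydraulic retention time τ = V/Q = 5385 / 2370 = 2.272 d = 54.54 h.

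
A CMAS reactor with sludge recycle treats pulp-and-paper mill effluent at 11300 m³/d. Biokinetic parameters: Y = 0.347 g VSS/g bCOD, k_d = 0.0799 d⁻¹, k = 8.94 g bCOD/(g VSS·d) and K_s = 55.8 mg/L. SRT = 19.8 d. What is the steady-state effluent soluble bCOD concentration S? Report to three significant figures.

Effluent substrate depends only on kinetics and SRT: S = K_s(1 + k_d θ_c) / [θ_c(Yk − k_d) − 1] = 55.8 × (1 + 0.0799 × 19.8) / [19.8 × (0.347 × 8.94 − 0.0799) − 1] = 144.1 / 58.84 = 2.449 mg/L.

S ≈ 2.45 mg/L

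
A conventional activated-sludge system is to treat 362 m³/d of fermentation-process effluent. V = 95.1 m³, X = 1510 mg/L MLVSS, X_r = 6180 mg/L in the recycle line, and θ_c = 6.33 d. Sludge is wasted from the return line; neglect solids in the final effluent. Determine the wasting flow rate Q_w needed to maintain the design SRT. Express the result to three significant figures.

Q_w ≈ 3.67 m³/d

Q_w = (V·X)/(θ_c X_r) = 95.10 × 1510 / (6.33 × 6180) = 3.671 m³/d.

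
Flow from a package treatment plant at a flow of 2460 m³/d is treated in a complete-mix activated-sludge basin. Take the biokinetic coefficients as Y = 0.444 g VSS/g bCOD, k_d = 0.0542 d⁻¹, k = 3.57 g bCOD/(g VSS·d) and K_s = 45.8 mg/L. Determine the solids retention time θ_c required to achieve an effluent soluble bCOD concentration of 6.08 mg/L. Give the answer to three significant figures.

At the target effluent, Y k S/(K_s+S) = 0.444×3.57×6.08/51.88 = 0.1858 d⁻¹.
1/θ_c = 0.1858 − 0.0542 = 0.1316 d⁻¹, so θ_c = 7.601 d.

θ_c ≈ 7.60 d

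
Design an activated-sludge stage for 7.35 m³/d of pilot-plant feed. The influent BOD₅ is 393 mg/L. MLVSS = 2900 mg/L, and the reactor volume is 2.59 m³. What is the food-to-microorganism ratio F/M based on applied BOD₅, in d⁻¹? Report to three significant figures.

F/M ≈ 0.385 d⁻¹

Food-to-microorganism ratio F/M = Q S₀ / (V X) = 7.35 × 393 / (2.590 × 2900) = 0.3846 d⁻¹.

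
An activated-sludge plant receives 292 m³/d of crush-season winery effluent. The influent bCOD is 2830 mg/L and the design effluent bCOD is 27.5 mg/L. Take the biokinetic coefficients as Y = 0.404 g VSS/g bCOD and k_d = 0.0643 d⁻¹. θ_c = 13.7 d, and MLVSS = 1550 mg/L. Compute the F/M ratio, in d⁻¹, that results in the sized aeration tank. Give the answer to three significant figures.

From the SRT design equation V = Y Q (S₀−S) θ_c / [X (1 + k_d θ_c)] = 0.404 × 292 × (2830 − 27.5) × 13.7 / [1550 × (1 + 0.0643 × 13.7)] = 4.53×10^6 / 2915 = 1554 m³.
F/M = Q·S₀ / (V·X) = 292 × 2830 / (1554 × 1550) = 0.3432 g bCOD·(g VSS·d)⁻¹.

F/M ≈ 0.343 d⁻¹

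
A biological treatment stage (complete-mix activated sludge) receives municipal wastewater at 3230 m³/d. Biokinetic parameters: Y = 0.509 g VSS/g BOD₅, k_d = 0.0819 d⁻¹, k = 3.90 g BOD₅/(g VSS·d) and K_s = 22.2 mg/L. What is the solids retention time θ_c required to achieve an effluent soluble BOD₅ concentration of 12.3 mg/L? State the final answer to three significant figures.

θ_c ≈ 1.60 d

Specific growth rate at S = 12.3 mg/L: μ = YkS/(K_s+S) = 0.509·3.90·12.3/(22.2+12.3) = 0.7077 d⁻¹.
1/θ_c = 0.7077 − 0.0819 = 0.6258 d⁻¹, so θ_c = 1.598 d.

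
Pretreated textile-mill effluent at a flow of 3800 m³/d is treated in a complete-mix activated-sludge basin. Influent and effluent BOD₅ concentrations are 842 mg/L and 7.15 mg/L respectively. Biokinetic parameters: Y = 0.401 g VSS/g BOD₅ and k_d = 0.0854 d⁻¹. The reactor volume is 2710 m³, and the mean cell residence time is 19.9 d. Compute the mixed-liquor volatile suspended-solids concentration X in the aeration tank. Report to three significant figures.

X ≈ 3460 mg/L

Solving the biomass balance for X: X = Y Q (S₀−S) θ_c / [V (1+k_d θ_c)] = 0.401 × 3800 × (842 − 7.15) × 19.9 / [2710 × (1 + 0.0854 × 19.9)] = 3461 mg/L.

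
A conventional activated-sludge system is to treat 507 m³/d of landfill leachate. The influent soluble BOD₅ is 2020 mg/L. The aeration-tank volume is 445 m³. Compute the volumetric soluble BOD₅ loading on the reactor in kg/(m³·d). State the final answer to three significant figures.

Applied soluble BOD₅ load per unit volume = Q·S₀/V = (507 × 2020/1000)/445.0 = 2.301 kg soluble BOD₅·m⁻³·d⁻¹.

L_v ≈ 2.30 kg soluble BOD₅/(m³·d)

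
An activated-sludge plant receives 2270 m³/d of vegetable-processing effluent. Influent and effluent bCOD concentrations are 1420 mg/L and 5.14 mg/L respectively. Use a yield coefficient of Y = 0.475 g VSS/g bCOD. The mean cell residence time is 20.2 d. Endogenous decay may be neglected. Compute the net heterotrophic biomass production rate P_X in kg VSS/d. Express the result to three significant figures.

With endogenous decay neglected, the observed yield equals the true yield: Y_obs = Y = 0.475 g VSS/g bCOD.
Q·(S₀ − S) = 2270 × (1420 − 5.14) × 10⁻³ = 3212 kg/d removed.
So the net sludge growth is P_X = 0.4750 × 3212 = 1526 kg VSS/d.

P_X ≈ 1530 kg VSS/d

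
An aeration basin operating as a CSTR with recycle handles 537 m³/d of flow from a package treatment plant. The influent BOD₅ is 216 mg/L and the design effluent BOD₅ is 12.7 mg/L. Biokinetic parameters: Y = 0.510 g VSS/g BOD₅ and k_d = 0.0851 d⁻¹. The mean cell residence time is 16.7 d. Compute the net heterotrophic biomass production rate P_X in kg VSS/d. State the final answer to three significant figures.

Observed yield with endogenous decay: Y_obs = Y / (1 + k_d·θ_c) = 0.510 / (1 + 0.0851 × 16.7) = 0.510 / 2.421 = 0.2106 g VSS/g BOD₅.
Mass of BOD₅ removed per day: Q(S₀ − S) = 537 × 203.3 g/m³ = 109.2 kg/d.
P_X = Y_obs · Q(S₀ − S) = 0.2106 × 109.2 = 23.00 kg VSS/d.

P_X ≈ 23.0 kg VSS/d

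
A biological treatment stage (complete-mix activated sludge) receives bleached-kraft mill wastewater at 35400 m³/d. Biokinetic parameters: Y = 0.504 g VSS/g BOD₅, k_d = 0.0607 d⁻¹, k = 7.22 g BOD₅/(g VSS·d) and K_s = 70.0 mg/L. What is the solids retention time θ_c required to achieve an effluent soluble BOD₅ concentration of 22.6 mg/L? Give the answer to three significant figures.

θ_c ≈ 1.21 d

From 1/θ_c = Y·k·S/(K_s + S) − k_d: Y·k·S/(K_s+S) = 0.504 × 7.22 × 22.6 / (70.0 + 22.6) = 0.8881 d⁻¹.
θ_c = 1/(μ − k_d) = 1/(0.8881 − 0.0607) = 1/0.8274 = 1.209 d.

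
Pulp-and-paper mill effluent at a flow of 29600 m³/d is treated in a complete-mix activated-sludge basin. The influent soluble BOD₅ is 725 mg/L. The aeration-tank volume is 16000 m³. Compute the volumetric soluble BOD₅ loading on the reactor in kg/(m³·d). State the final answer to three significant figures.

L_v = Q S₀ / V = 29600 × 725 × 10⁻³ / 16000 = 1.341 kg/(m³·d).

L_v ≈ 1.34 kg soluble BOD₅/(m³·d)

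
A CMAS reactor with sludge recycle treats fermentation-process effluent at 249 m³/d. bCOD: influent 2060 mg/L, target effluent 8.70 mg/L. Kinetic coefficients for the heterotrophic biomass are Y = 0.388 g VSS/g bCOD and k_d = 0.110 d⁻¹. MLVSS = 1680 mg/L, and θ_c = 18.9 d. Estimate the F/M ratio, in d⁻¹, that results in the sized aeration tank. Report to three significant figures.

Rearranging the biomass balance for a CMAS with decay, V = Y·Q·ΔS·θ_c / [X·(1+k_d θ_c)] = 0.388 × 249 × (2060 − 8.70) × 18.9 / [1680 × (1 + 0.110 × 18.9)] = 3.75×10^6 / 5173 = 724.1 m³.
F/M = applied load / biomass = Q·S₀/(V·X) = 249 × 2060 / (724.1 × 1680) = 0.4217 d⁻¹.

F/M ≈ 0.422 d⁻¹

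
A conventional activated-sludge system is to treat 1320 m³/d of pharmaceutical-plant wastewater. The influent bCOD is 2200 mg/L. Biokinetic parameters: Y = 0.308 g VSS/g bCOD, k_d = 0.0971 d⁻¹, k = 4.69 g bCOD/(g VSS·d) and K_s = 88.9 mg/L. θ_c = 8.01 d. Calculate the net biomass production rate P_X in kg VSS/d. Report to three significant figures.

P_X ≈ 499 kg VSS/d

From the Monod/SRT balance for a CMAS, S = K_s·(1+k_d θ_c)/[θ_c·(Y k − k_d) − 1] = 88.9 × (1 + 0.0971 × 8.01) / [8.01 × (0.308 × 4.69 − 0.0971) − 1] = 158.0 / 9.793 = 16.14 mg/L.
The observed yield is Y_obs = Y/(1 + k_d·θ_c) = 0.308 / (1 + 0.0971 × 8.01) = 0.308 / 1.778 = 0.1733 g VSS per g bCOD removed.
ΔS = 2200 − 16.1 = 2184 mg/L, so the substrate removal rate is 1320 × 2184/1000 = 2883 kg bCOD/d.
Net biomass production P_X = Y_obs × Q·(S₀ − S) = 0.1733 × 2883 = 499.4 kg VSS/d.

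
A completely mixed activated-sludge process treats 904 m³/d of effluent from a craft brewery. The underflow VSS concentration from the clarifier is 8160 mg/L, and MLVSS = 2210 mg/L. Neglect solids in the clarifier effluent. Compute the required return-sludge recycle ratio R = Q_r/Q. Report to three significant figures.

R ≈ 0.371

R = Q_r/Q = X/(X_r − X) = 2210 / (8160 − 2210) = 0.3714.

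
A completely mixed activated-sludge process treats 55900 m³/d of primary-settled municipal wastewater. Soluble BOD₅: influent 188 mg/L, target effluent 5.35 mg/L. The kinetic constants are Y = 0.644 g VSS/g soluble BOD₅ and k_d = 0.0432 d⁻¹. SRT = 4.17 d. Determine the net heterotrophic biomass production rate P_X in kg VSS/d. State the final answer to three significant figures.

P_X ≈ 5570 kg VSS/d

Observed yield with endogenous decay: Y_obs = Y / (1 + k_d·θ_c) = 0.644 / (1 + 0.0432 × 4.17) = 0.644 / 1.180 = 0.5457 g VSS/g soluble BOD₅.
Substrate removed = Q·(S₀ − S) = 55900 m³/d × (188 − 5.35) g/m³ = 1.02×10^7 g/d = 10210 kg/d.
Net biomass production P_X = Y_obs × Q·(S₀ − S) = 0.5457 × 10210 = 5572 kg VSS/d.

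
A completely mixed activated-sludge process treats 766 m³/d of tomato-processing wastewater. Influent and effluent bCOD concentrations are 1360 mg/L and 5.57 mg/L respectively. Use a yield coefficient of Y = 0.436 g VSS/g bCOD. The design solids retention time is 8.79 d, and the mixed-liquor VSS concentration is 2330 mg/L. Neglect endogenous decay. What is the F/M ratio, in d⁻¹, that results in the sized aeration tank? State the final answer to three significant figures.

With k_d = 0 the design equation reduces to V = Y Q (S₀−S) θ_c / X = 0.436 × 766 × (1360 − 5.57) × 8.79 / 2330 = 1706 m³.
Food-to-microorganism ratio F/M = Q S₀ / (V X) = 766 × 1360 / (1706 × 2330) = 0.2620 d⁻¹.

F/M ≈ 0.262 d⁻¹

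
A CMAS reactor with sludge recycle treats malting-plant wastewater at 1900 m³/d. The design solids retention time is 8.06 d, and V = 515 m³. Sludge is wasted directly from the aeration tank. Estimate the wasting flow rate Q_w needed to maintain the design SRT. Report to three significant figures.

Q_w ≈ 63.9 m³/d

Wasting from the aeration tank: Q_w = V / θ_c = 515.0 / 8.06 = 63.90 m³/d.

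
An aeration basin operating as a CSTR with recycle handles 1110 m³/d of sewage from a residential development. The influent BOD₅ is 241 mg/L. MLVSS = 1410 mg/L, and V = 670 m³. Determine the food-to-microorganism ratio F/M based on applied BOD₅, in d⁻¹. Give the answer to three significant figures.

F/M = applied load / biomass = Q·S₀/(V·X) = 1110 × 241 / (670.0 × 1410) = 0.2832 d⁻¹.

F/M ≈ 0.283 d⁻¹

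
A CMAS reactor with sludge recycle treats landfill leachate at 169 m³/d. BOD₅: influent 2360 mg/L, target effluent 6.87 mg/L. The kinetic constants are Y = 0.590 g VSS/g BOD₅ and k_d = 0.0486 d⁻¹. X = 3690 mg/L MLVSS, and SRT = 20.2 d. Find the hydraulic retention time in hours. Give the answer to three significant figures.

τ ≈ 92.0 h

Steady-state biomass mass balance: V·X·(1 + k_d·θ_c) = Y·Q·(S₀ − S)·θ_c, so V = 0.590 × 169 × (2360 − 6.87) × 20.2 / [3690 × (1 + 0.0486 × 20.2)] = 4.74×10^6 / 7313 = 648.1 m³.
HRT = V/Q = 648.1 m³ / 169 m³·d⁻¹ = 3.835 d × 24 = 92.04 h.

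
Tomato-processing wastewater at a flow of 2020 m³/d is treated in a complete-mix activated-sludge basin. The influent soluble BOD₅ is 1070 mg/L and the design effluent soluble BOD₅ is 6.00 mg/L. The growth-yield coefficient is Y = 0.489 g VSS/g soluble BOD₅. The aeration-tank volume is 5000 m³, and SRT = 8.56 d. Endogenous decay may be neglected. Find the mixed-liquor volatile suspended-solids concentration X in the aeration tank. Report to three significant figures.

X = Y·Q·ΔS·θ_c / V = 0.489 × 2020 × (1070 − 6.00) × 8.56 / 5000 = 1799 mg/L.

X ≈ 1800 mg/L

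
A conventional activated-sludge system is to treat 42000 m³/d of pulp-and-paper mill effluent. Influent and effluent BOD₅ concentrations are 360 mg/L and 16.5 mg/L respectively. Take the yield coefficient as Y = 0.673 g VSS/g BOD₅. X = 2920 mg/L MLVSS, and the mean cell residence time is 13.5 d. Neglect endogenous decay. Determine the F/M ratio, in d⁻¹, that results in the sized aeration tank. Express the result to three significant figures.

Biomass mass balance (decay neglected): V·X = Y·Q·(S₀ − S)·θ_c, so V = 0.673 × 42000 × (360 − 16.5) × 13.5 / 2920 = 44889 m³.
Food-to-microorganism ratio F/M = Q S₀ / (V X) = 42000 × 360 / (44889 × 2920) = 0.1154 d⁻¹.

F/M ≈ 0.115 d⁻¹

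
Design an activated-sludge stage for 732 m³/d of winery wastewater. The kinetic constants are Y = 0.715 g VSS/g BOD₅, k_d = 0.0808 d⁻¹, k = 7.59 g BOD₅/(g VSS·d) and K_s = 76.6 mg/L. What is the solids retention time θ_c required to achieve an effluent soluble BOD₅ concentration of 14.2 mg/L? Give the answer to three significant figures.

θ_c ≈ 1.30 d

At the target effluent, Y k S/(K_s+S) = 0.715×7.59×14.2/90.80 = 0.8487 d⁻¹.
1/θ_c = 0.8487 − 0.0808 = 0.7679 d⁻¹, so θ_c = 1.302 d.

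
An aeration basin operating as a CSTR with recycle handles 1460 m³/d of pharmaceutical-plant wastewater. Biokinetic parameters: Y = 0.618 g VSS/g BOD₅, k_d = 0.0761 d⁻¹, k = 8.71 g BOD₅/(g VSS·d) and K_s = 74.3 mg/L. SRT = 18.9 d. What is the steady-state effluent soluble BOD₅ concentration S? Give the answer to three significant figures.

For a completely mixed reactor with recycle the Lawrence–McCarty relation gives S = K_s·(1 + k_d·θ_c) / [θ_c·(Y·k − k_d) − 1] = 74.3 × (1 + 0.0761 × 18.9) / [18.9 × (0.618 × 8.71 − 0.0761) − 1] = 181.2 / 99.30 = 1.824 mg/L.

S ≈ 1.82 mg/L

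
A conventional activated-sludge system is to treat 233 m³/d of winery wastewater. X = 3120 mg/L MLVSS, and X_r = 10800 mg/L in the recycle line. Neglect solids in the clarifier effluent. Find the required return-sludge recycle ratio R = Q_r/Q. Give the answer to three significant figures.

Mass balance around the secondary clarifier (neglecting effluent solids): R = X / (X_r − X) = 3120 / (10800 − 3120) = 0.4062.

R ≈ 0.406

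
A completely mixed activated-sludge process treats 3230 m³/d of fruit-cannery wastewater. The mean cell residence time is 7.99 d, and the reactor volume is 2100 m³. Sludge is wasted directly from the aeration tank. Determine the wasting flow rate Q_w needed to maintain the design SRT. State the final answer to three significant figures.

For wasting at MLVSS concentration, Q_w = V/θ_c = 2100/7.99 = 262.8 m³/d.

Q_w ≈ 263 m³/d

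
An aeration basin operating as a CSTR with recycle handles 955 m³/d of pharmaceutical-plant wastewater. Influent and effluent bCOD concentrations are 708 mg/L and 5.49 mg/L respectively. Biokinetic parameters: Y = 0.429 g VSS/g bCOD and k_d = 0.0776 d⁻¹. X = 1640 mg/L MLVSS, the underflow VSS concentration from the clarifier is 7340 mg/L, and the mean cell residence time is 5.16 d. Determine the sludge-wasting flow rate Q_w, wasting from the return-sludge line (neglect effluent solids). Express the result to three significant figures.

Q_w ≈ 28.0 m³/d

Steady-state biomass mass balance: V·X·(1 + k_d·θ_c) = Y·Q·(S₀ − S)·θ_c, so V = 0.429 × 955 × (708 − 5.49) × 5.16 / [1640 × (1 + 0.0776 × 5.16)] = 1.49×10^6 / 2297 = 646.6 m³.
θ_c = V·X/(Q_w·X_r) when wasting from the recycle, so Q_w = V·X/(θ_c·X_r) = 646.6 × 1640 / (5.16 × 7340) = 28.00 m³/d.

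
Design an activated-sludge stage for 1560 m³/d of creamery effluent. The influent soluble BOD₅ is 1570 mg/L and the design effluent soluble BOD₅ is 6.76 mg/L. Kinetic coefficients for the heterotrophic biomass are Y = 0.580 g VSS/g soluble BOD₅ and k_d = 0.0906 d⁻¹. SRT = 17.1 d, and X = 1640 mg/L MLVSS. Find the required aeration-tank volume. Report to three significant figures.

Rearranging the biomass balance for a CMAS with decay, V = Y·Q·ΔS·θ_c / [X·(1+k_d θ_c)] = 0.580 × 1560 × (1570 − 6.76) × 17.1 / [1640 × (1 + 0.0906 × 17.1)] = 2.42×10^7 / 4181 = 5785 m³.

V ≈ 5790 m³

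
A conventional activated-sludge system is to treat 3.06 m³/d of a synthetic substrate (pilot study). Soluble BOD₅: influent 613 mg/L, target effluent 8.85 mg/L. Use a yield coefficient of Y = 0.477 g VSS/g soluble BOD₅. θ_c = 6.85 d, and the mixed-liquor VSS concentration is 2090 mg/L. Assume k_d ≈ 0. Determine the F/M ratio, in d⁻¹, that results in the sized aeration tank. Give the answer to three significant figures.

F/M ≈ 0.311 d⁻¹

V·X = Y·Q·ΔS·θ_c gives V = 0.477 × 3.06 × (613 − 8.85) × 6.85 / 2090 = 2.890 m³.
F/M = applied load / biomass = Q·S₀/(V·X) = 3.06 × 613 / (2.890 × 2090) = 0.3105 d⁻¹.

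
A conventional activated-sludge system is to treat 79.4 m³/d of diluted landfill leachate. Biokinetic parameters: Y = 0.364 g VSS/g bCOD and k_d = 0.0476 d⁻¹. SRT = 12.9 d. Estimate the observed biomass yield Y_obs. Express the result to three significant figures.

Y_obs ≈ 0.226 g VSS/g bCOD

Observed yield with endogenous decay: Y_obs = Y / (1 + k_d·θ_c) = 0.364 / (1 + 0.0476 × 12.9) = 0.364 / 1.614 = 0.2255 g VSS/g bCOD.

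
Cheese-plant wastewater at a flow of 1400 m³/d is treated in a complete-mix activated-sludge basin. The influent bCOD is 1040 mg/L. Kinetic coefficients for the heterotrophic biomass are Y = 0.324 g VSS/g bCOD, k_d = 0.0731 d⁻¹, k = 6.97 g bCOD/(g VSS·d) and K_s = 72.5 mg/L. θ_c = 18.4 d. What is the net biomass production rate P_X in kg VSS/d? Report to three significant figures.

P_X ≈ 200 kg VSS/d

For a completely mixed reactor with recycle the Lawrence–McCarty relation gives S = K_s·(1 + k_d·θ_c) / [θ_c·(Y·k − k_d) − 1] = 72.5 × (1 + 0.0731 × 18.4) / [18.4 × (0.324 × 6.97 − 0.0731) − 1] = 170.0 / 39.21 = 4.336 mg/L.
Y_obs = Y / (1 + k_d θ_c) = 0.324 / (1 + 0.0731 × 18.4) = 0.324 / 2.345 = 0.1382.
Q·(S₀ − S) = 1400 × (1040 − 4.34) × 10⁻³ = 1450 kg/d removed.
Biomass produced: P_X = Y_obs·Q·ΔS = 0.1382 × 1450 ≈ 200.3 kg VSS/d.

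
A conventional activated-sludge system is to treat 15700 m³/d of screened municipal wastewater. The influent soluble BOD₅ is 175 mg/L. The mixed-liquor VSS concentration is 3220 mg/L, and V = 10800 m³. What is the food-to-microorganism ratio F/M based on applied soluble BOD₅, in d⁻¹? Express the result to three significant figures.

F/M = Q·S₀ / (V·X) = 15700 × 175 / (10800 × 3220) = 0.07901 g soluble BOD₅·(g VSS·d)⁻¹.

F/M ≈ 0.0790 d⁻¹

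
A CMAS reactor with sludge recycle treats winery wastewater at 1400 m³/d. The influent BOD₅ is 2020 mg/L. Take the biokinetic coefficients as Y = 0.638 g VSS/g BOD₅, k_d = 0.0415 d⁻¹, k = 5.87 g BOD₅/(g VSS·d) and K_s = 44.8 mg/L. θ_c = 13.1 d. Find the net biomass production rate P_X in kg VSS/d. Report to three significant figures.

P_X ≈ 1170 kg VSS/d

Effluent substrate depends only on kinetics and SRT: S = K_s(1 + k_d θ_c) / [θ_c(Yk − k_d) − 1] = 44.8 × (1 + 0.0415 × 13.1) / [13.1 × (0.638 × 5.87 − 0.0415) − 1] = 69.16 / 47.52 = 1.455 mg/L.
Observed yield with endogenous decay: Y_obs = Y / (1 + k_d·θ_c) = 0.638 / (1 + 0.0415 × 13.1) = 0.638 / 1.544 = 0.4133 g VSS/g BOD₅.
ΔS = 2020 − 1.46 = 2019 mg/L, so the substrate removal rate is 1400 × 2019/1000 = 2826 kg BOD₅/d.
P_X = Y_obs · Q(S₀ − S) = 0.4133 × 2826 = 1168 kg VSS/d.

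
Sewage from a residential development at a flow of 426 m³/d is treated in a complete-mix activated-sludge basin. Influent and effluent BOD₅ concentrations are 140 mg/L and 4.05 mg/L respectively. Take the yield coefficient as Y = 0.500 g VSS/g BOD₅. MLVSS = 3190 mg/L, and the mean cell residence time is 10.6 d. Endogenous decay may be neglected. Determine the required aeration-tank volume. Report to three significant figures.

With k_d = 0 the design equation reduces to V = Y Q (S₀−S) θ_c / X = 0.500 × 426 × (140 − 4.05) × 10.6 / 3190 = 96.22 m³.

V ≈ 96.2 m³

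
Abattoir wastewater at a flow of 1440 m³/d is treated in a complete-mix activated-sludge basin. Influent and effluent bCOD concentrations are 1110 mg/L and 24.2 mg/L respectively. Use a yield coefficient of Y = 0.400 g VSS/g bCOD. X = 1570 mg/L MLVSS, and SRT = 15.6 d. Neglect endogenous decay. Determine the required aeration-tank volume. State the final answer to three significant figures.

V·X = Y·Q·ΔS·θ_c gives V = 0.400 × 1440 × (1110 − 24.2) × 15.6 / 1570 = 6214 m³.

V ≈ 6210 m³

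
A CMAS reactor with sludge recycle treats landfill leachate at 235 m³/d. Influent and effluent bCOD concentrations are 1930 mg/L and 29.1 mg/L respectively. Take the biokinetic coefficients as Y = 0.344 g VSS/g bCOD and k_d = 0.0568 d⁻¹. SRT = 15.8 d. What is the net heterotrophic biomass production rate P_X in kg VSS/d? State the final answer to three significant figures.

Correct the yield for decay: Y_obs = Y/(1 + k_d θ_c) = 0.344 / (1 + 0.0568 × 15.8) = 0.344 / 1.897 = 0.1813.
Substrate removed = Q·(S₀ − S) = 235 m³/d × (1930 − 29.1) g/m³ = 4.47×10^5 g/d = 446.7 kg/d.
P_X = Y_obs · Q(S₀ − S) = 0.1813 × 446.7 = 80.99 kg VSS/d.

P_X ≈ 81.0 kg VSS/d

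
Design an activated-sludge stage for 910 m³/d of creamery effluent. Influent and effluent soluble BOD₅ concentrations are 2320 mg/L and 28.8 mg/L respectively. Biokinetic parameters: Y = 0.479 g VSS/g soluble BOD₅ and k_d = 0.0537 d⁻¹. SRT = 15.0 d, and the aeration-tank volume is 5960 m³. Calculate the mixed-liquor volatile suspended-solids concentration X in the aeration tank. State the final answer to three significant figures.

From V·X·(1 + k_d·θ_c) = Y·Q·(S₀ − S)·θ_c: X = 0.479 × 910 × (2320 − 28.8) × 15.0 / [5960 × (1 + 0.0537 × 15.0)] = 1392 mg/L.

X ≈ 1390 mg/L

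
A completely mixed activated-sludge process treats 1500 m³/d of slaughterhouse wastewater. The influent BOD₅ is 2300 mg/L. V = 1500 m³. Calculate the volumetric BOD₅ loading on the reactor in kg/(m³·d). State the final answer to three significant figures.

L_v ≈ 2.30 kg BOD₅/(m³·d)

Applied BOD₅ load per unit volume = Q·S₀/V = (1500 × 2300/1000)/1500 = 2.300 kg BOD₅·m⁻³·d⁻¹.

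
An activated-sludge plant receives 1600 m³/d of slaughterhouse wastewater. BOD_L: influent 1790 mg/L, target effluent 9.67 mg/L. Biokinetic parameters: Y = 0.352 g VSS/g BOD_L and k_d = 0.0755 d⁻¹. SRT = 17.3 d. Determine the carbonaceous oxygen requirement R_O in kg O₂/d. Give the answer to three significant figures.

R_O ≈ 2230 kg O₂/d

The observed yield is Y_obs = Y/(1 + k_d·θ_c) = 0.352 / (1 + 0.0755 × 17.3) = 0.352 / 2.306 = 0.1526 g VSS per g BOD_L removed.
Q·(S₀ − S) = 1600 × (1790 − 9.67) × 10⁻³ = 2849 kg/d removed.
Biomass synthesised: P_X = Y_obs × 2849 = 434.8 kg VSS/d.
R_O = Q·ΔS − 1.42 P_X = 2849 − 617.4 = 2231 kg O₂/d.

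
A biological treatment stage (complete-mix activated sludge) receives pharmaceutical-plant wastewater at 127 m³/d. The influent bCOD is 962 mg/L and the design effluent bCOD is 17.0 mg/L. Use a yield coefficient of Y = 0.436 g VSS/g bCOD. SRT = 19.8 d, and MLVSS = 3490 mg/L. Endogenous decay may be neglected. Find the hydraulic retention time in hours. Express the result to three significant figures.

τ ≈ 56.1 h

With k_d = 0 the design equation reduces to V = Y Q (S₀−S) θ_c / X = 0.436 × 127 × (962 − 17.0) × 19.8 / 3490 = 296.9 m³.
Hydraulic retention time τ = V/Q = 296.9 / 127 = 2.338 d = 56.10 h.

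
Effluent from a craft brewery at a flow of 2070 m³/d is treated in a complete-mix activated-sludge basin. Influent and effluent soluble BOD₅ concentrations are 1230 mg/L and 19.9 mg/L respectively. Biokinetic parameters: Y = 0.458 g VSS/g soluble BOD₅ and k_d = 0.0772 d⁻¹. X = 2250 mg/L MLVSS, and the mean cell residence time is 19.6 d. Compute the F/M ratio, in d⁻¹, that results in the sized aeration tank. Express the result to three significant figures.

Steady-state biomass mass balance: V·X·(1 + k_d·θ_c) = Y·Q·(S₀ − S)·θ_c, so V = 0.458 × 2070 × (1230 − 19.9) × 19.6 / [2250 × (1 + 0.0772 × 19.6)] = 2.25×10^7 / 5655 = 3977 m³.
Food-to-microorganism ratio F/M = Q S₀ / (V X) = 2070 × 1230 / (3977 × 2250) = 0.2846 d⁻¹.

F/M ≈ 0.285 d⁻¹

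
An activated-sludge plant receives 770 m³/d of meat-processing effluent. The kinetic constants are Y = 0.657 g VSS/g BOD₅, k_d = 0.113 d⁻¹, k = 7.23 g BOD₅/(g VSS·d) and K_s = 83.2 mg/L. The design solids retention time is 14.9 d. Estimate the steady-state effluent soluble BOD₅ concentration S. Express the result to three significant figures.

S ≈ 3.28 mg/L

Effluent substrate depends only on kinetics and SRT: S = K_s(1 + k_d θ_c) / [θ_c(Yk − k_d) − 1] = 83.2 × (1 + 0.113 × 14.9) / [14.9 × (0.657 × 7.23 − 0.113) − 1] = 223.3 / 68.09 = 3.279 mg/L.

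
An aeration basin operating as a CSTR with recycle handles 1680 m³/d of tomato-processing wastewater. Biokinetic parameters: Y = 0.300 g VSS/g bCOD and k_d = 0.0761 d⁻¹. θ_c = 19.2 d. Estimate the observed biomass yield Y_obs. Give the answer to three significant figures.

Y_obs = Y / (1 + k_d θ_c) = 0.300 / (1 + 0.0761 × 19.2) = 0.300 / 2.461 = 0.1219.

Y_obs ≈ 0.122 g VSS/g bCOD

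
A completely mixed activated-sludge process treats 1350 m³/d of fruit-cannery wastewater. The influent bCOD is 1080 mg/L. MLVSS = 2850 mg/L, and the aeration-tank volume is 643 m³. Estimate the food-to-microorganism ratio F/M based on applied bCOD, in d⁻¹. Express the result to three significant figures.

F/M = Q·S₀ / (V·X) = 1350 × 1080 / (643.0 × 2850) = 0.7956 g bCOD·(g VSS·d)⁻¹.

F/M ≈ 0.796 d⁻¹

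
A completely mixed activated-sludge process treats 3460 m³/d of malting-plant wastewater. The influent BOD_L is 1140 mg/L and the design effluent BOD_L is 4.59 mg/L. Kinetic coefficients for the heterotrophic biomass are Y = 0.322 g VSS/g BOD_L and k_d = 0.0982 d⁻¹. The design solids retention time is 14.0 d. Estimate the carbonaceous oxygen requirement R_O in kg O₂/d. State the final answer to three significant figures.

R_O ≈ 3170 kg O₂/d

Observed yield with endogenous decay: Y_obs = Y / (1 + k_d·θ_c) = 0.322 / (1 + 0.0982 × 14.0) = 0.322 / 2.375 = 0.1356 g VSS/g BOD_L.
ΔS = 1140 − 4.59 = 1135 mg/L, so the substrate removal rate is 3460 × 1135/1000 = 3929 kg BOD_L/d.
Biomass synthesised: P_X = Y_obs × 3929 = 532.7 kg VSS/d.
Carbonaceous O₂ demand = substrate oxidised − cell-mass equivalent = 3929 − 1.42 × 532.7 = 3172 kg O₂/d.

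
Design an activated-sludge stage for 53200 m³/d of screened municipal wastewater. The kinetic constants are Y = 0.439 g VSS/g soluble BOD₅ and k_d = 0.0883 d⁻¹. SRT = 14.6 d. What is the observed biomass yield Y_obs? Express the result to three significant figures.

Y_obs ≈ 0.192 g VSS/g soluble BOD₅

Y_obs = Y / (1 + k_d θ_c) = 0.439 / (1 + 0.0883 × 14.6) = 0.439 / 2.289 = 0.1918.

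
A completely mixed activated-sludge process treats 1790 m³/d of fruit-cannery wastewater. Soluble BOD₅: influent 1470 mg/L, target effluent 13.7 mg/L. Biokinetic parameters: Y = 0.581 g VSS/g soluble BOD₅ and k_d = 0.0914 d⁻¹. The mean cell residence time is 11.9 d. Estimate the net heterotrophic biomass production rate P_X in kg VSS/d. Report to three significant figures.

P_X ≈ 725 kg VSS/d

Correct the yield for decay: Y_obs = Y/(1 + k_d θ_c) = 0.581 / (1 + 0.0914 × 11.9) = 0.581 / 2.088 = 0.2783.
Mass of soluble BOD₅ removed per day: Q(S₀ − S) = 1790 × 1456 g/m³ = 2607 kg/d.
Net biomass production P_X = Y_obs × Q·(S₀ − S) = 0.2783 × 2607 = 725.5 kg VSS/d.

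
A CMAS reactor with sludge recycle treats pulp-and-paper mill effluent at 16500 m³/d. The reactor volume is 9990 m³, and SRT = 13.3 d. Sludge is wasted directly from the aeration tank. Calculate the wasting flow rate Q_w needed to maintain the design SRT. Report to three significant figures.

For wasting at MLVSS concentration, Q_w = V/θ_c = 9990/13.3 = 751.1 m³/d.

Q_w ≈ 751 m³/d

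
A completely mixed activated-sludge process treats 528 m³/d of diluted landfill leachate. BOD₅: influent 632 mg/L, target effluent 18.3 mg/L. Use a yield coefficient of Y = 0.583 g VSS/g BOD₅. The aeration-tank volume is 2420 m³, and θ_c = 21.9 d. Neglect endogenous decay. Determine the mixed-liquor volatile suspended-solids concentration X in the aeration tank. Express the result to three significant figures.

From V·X = Y·Q·(S₀ − S)·θ_c (decay neglected): X = 0.583 × 528 × (632 − 18.3) × 21.9 / 2420 = 1710 mg/L.

X ≈ 1710 mg/L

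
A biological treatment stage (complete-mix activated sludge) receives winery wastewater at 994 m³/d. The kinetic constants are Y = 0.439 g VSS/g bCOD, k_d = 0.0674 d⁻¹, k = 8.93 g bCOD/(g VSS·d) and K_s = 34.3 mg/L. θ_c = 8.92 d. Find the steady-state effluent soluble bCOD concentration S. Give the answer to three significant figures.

For a completely mixed reactor with recycle the Lawrence–McCarty relation gives S = K_s·(1 + k_d·θ_c) / [θ_c·(Y·k − k_d) − 1] = 34.3 × (1 + 0.0674 × 8.92) / [8.92 × (0.439 × 8.93 − 0.0674) − 1] = 54.92 / 33.37 = 1.646 mg/L.

S ≈ 1.65 mg/L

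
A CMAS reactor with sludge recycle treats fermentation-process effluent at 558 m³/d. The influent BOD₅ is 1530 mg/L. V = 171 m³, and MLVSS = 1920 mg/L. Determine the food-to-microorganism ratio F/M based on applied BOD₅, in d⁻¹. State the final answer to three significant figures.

F/M = applied load / biomass = Q·S₀/(V·X) = 558 × 1530 / (171.0 × 1920) = 2.600 d⁻¹.

F/M ≈ 2.60 d⁻¹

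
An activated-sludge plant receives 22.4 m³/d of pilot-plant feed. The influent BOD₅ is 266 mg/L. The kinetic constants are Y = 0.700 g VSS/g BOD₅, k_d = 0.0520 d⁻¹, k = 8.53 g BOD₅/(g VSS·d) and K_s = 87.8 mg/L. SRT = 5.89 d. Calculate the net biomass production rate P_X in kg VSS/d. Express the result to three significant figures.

P_X ≈ 3.15 kg VSS/d

From the Monod/SRT balance for a CMAS, S = K_s·(1+k_d θ_c)/[θ_c·(Y k − k_d) − 1] = 87.8 × (1 + 0.0520 × 5.89) / [5.89 × (0.700 × 8.53 − 0.0520) − 1] = 114.7 / 33.86 = 3.387 mg/L.
Observed yield with endogenous decay: Y_obs = Y / (1 + k_d·θ_c) = 0.700 / (1 + 0.0520 × 5.89) = 0.700 / 1.306 = 0.5359 g VSS/g BOD₅.
ΔS = 266 − 3.39 = 262.6 mg/L, so the substrate removal rate is 22.4 × 262.6/1000 = 5.882 kg BOD₅/d.
Biomass produced: P_X = Y_obs·Q·ΔS = 0.5359 × 5.882 ≈ 3.152 kg VSS/d.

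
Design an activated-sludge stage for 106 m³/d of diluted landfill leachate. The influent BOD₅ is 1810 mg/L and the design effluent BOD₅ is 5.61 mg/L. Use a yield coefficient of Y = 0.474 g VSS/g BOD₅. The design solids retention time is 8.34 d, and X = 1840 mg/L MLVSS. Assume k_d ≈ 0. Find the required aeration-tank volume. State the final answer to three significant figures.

With k_d = 0 the design equation reduces to V = Y Q (S₀−S) θ_c / X = 0.474 × 106 × (1810 − 5.61) × 8.34 / 1840 = 410.9 m³.

V ≈ 411 m³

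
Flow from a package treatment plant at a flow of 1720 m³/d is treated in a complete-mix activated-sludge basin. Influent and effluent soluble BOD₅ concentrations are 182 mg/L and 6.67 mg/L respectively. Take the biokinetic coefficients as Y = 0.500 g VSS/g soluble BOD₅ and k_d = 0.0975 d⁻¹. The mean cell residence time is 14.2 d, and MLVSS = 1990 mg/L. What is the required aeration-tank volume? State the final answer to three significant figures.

V ≈ 451 m³

From the SRT design equation V = Y Q (S₀−S) θ_c / [X (1 + k_d θ_c)] = 0.500 × 1720 × (182 − 6.67) × 14.2 / [1990 × (1 + 0.0975 × 14.2)] = 2.14×10^6 / 4745 = 451.2 m³.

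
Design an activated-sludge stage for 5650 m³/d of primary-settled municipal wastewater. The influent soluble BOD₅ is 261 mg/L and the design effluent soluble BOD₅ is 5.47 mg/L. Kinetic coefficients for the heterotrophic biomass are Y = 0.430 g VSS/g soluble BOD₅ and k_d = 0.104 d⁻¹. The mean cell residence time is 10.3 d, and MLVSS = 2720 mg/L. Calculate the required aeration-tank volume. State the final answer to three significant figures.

From the SRT design equation V = Y Q (S₀−S) θ_c / [X (1 + k_d θ_c)] = 0.430 × 5650 × (261 − 5.47) × 10.3 / [2720 × (1 + 0.104 × 10.3)] = 6.39×10^6 / 5634 = 1135 m³.

V ≈ 1140 m³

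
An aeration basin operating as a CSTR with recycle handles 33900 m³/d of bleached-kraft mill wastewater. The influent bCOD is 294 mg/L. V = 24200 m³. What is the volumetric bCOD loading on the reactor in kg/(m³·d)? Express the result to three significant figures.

L_v = Q S₀ / V = 33900 × 294 × 10⁻³ / 24200 = 0.4118 kg/(m³·d).

L_v ≈ 0.412 kg bCOD/(m³·d)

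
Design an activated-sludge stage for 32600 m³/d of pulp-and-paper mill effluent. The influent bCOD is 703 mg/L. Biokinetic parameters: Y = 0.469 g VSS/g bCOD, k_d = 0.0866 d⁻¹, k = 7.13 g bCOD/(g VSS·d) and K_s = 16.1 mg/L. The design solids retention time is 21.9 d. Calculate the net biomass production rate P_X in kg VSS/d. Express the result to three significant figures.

From the Monod/SRT balance for a CMAS, S = K_s·(1+k_d θ_c)/[θ_c·(Y k − k_d) − 1] = 16.1 × (1 + 0.0866 × 21.9) / [21.9 × (0.469 × 7.13 − 0.0866) − 1] = 46.63 / 70.34 = 0.6630 mg/L.
Y_obs = Y / (1 + k_d θ_c) = 0.469 / (1 + 0.0866 × 21.9) = 0.469 / 2.897 = 0.1619.
Substrate removed = Q·(S₀ − S) = 32600 m³/d × (703 − 0.663) g/m³ = 2.29×10^7 g/d = 22896 kg/d.
Net biomass production P_X = Y_obs × Q·(S₀ − S) = 0.1619 × 22896 = 3707 kg VSS/d.

P_X ≈ 3710 kg VSS/d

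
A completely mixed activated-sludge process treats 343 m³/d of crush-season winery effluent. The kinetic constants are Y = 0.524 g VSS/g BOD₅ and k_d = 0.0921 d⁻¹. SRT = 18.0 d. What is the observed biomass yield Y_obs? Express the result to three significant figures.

Y_obs ≈ 0.197 g VSS/g BOD₅

Correct the yield for decay: Y_obs = Y/(1 + k_d θ_c) = 0.524 / (1 + 0.0921 × 18.0) = 0.524 / 2.658 = 0.1972.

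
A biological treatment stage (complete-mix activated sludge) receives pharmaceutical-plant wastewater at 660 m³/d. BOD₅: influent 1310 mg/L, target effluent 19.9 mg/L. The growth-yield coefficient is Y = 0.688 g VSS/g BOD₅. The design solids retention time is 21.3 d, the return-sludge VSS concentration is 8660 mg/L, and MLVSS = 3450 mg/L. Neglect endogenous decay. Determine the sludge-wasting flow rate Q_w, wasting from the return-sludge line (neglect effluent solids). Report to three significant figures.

Q_w ≈ 67.6 m³/d

V·X = Y·Q·ΔS·θ_c gives V = 0.688 × 660 × (1310 − 19.9) × 21.3 / 3450 = 3617 m³.
Q_w = (V·X)/(θ_c X_r) = 3617 × 3450 / (21.3 × 8660) = 67.65 m³/d.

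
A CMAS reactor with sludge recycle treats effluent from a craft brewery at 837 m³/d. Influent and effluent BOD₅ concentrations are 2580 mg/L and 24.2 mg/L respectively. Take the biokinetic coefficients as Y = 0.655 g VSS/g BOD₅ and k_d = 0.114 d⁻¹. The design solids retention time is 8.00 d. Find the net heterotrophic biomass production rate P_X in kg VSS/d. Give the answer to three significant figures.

P_X ≈ 733 kg VSS/d

Observed yield with endogenous decay: Y_obs = Y / (1 + k_d·θ_c) = 0.655 / (1 + 0.114 × 8.00) = 0.655 / 1.912 = 0.3426 g VSS/g BOD₅.
ΔS = 2580 − 24.2 = 2556 mg/L, so the substrate removal rate is 837 × 2556/1000 = 2139 kg BOD₅/d.
P_X = Y_obs · Q(S₀ − S) = 0.3426 × 2139 = 732.8 kg VSS/d.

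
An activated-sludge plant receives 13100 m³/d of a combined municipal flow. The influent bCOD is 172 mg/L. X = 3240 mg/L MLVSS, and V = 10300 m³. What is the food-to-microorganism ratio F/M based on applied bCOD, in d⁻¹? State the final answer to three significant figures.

F/M ≈ 0.0675 d⁻¹

F/M = applied load / biomass = Q·S₀/(V·X) = 13100 × 172 / (10300 × 3240) = 0.06752 d⁻¹.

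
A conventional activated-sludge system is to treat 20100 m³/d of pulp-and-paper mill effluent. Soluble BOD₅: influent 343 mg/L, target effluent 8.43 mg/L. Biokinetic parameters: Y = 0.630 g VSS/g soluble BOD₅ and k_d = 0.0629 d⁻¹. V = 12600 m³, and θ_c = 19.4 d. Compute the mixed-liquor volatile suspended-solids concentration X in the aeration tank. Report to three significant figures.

X = Y·Q·ΔS·θ_c / [V·(1 + k_d θ_c)] = 0.630 × 20100 × (343 − 8.43) × 19.4 / [12600 × (1 + 0.0629 × 19.4)] = 2938 mg/L.

X ≈ 2940 mg/L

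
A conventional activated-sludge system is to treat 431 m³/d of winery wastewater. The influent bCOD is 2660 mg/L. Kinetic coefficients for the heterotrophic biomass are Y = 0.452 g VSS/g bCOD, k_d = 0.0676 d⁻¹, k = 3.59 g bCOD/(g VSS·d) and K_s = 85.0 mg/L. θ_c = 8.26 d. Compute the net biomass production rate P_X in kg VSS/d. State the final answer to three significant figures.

Effluent substrate depends only on kinetics and SRT: S = K_s(1 + k_d θ_c) / [θ_c(Yk − k_d) − 1] = 85.0 × (1 + 0.0676 × 8.26) / [8.26 × (0.452 × 3.59 − 0.0676) − 1] = 132.5 / 11.84 = 11.18 mg/L.
The observed yield is Y_obs = Y/(1 + k_d·θ_c) = 0.452 / (1 + 0.0676 × 8.26) = 0.452 / 1.558 = 0.2900 g VSS per g bCOD removed.
Substrate removed = Q·(S₀ − S) = 431 m³/d × (2660 − 11.2) g/m³ = 1.14×10^6 g/d = 1142 kg/d.
Net biomass production P_X = Y_obs × Q·(S₀ − S) = 0.2900 × 1142 = 331.1 kg VSS/d.

P_X ≈ 331 kg VSS/d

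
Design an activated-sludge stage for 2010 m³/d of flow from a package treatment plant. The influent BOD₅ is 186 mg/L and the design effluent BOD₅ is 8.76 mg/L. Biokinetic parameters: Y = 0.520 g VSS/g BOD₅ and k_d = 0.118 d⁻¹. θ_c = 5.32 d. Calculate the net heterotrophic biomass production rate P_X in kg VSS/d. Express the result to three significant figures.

Observed yield with endogenous decay: Y_obs = Y / (1 + k_d·θ_c) = 0.520 / (1 + 0.118 × 5.32) = 0.520 / 1.628 = 0.3195 g VSS/g BOD₅.
Substrate removed = Q·(S₀ − S) = 2010 m³/d × (186 − 8.76) g/m³ = 3.56×10^5 g/d = 356.3 kg/d.
P_X = Y_obs · Q(S₀ − S) = 0.3195 × 356.3 = 113.8 kg VSS/d.

P_X ≈ 114 kg VSS/d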